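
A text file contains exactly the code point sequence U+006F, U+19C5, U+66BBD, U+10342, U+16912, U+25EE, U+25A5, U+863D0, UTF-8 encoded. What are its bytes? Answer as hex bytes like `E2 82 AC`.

U+006F: 1-byte form → 6F.
U+19C5: 3-byte form → E1 A7 85.
U+66BBD: 4-byte form → F1 A6 AE BD.
U+10342: 4-byte form → F0 90 8D 82.
U+16912: 4-byte form → F0 96 A4 92.
U+25EE: 3-byte form → E2 97 AE.
U+25A5: 3-byte form → E2 96 A5.
U+863D0: 4-byte form → F2 86 8F 90.
Concatenated (26 bytes): 6F E1 A7 85 F1 A6 AE BD F0 90 8D 82 F0 96 A4 92 E2 97 AE E2 96 A5 F2 86 8F 90.

6F E1 A7 85 F1 A6 AE BD F0 90 8D 82 F0 96 A4 92 E2 97 AE E2 96 A5 F2 86 8F 90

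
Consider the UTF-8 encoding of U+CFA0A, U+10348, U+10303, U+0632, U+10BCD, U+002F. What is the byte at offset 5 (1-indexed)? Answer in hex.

1-indexed offset 5 is 0-indexed offset 4.
U+CFA0A → 4-byte form F3 8F A8 8A at offsets 0–3.
U+10348 → 4-byte form F0 90 8D 88 at offsets 4–7.
Offset 4 falls in char 2's range; it's byte 1 of F0 90 8D 88 = 0xF0.

0xF0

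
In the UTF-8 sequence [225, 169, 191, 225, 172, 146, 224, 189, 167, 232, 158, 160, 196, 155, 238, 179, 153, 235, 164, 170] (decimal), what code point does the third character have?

U+0F67

Offset 0: leading byte 0xE1 = 11100001 → 3-byte char #1 = E1 A9 BF.
Offset 3: leading byte 0xE1 = 11100001 → 3-byte char #2 = E1 AC 92.
Offset 6: leading byte 0xE0 = 11100000 → 3-byte char #3 = E0 BD A7.
Leading byte 0xE0 = 11100000 matches 1110xxxx → 3-byte sequence.
Byte 1: 0xE0 = 11100000, payload 0000 (4 bits).
Byte 2: 0xBD = 10111101 (10xxxxxx ✓), payload 111101.
Byte 3: 0xA7 = 10100111 (10xxxxxx ✓), payload 100111.
Concatenate: 0000111101100111 = 0xF67 (16 bits → U+0F67).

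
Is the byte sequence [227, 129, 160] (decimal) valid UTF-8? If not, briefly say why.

Leading byte 0xE3 = 11100011 → 3-byte form.
Continuation bytes 0x81=10000001, 0xA0=10100000 all match 10xxxxxx.
Decoded value 0x3060 is ≥ 0x800 (shortest form) and not a surrogate.

valid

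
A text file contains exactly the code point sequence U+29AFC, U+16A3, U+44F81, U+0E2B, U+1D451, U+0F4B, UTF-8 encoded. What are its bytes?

F0 A9 AB BC E1 9A A3 F1 84 BE 81 E0 B8 AB F0 9D 91 91 E0 BD 8B

U+29AFC: 4-byte form → F0 A9 AB BC.
U+16A3: 3-byte form → E1 9A A3.
U+44F81: 4-byte form → F1 84 BE 81.
U+0E2B: 3-byte form → E0 B8 AB.
U+1D451: 4-byte form → F0 9D 91 91.
U+0F4B: 3-byte form → E0 BD 8B.
Concatenated (21 bytes): F0 A9 AB BC E1 9A A3 F1 84 BE 81 E0 B8 AB F0 9D 91 91 E0 BD 8B.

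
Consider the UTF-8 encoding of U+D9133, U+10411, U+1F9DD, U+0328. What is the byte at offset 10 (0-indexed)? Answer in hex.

U+D9133 → 4-byte form F3 99 84 B3 at offsets 0–3.
U+10411 → 4-byte form F0 90 90 91 at offsets 4–7.
U+1F9DD → 4-byte form F0 9F A7 9D at offsets 8–11.
Offset 10 falls in char 3's range; it's byte 3 of F0 9F A7 9D = 0xA7.

0xA7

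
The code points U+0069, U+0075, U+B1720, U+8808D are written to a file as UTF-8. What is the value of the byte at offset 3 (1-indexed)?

0xF2

1-indexed offset 3 is 0-indexed offset 2.
U+0069 → 1-byte form 69 at offsets 0–0.
U+0075 → 1-byte form 75 at offsets 1–1.
U+B1720 → 4-byte form F2 B1 9C A0 at offsets 2–5.
Offset 2 falls in char 3's range; it's byte 1 of F2 B1 9C A0 = 0xF2.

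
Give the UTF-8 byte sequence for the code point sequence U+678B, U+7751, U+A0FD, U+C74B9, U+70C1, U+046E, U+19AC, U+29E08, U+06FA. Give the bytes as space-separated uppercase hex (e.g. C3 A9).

E6 9E 8B E7 9D 91 EA 83 BD F3 87 92 B9 E7 83 81 D1 AE E1 A6 AC F0 A9 B8 88 DB BA

U+678B: 3-byte form → E6 9E 8B.
U+7751: 3-byte form → E7 9D 91.
U+A0FD: 3-byte form → EA 83 BD.
U+C74B9: 4-byte form → F3 87 92 B9.
U+70C1: 3-byte form → E7 83 81.
U+046E: 2-byte form → D1 AE.
U+19AC: 3-byte form → E1 A6 AC.
U+29E08: 4-byte form → F0 A9 B8 88.
U+06FA: 2-byte form → DB BA.
Concatenated (27 bytes): E6 9E 8B E7 9D 91 EA 83 BD F3 87 92 B9 E7 83 81 D1 AE E1 A6 AC F0 A9 B8 88 DB BA.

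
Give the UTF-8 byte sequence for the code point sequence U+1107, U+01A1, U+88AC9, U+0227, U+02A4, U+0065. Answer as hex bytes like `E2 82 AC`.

E1 84 87 C6 A1 F2 88 AB 89 C8 A7 CA A4 65

U+1107: 3-byte form → E1 84 87.
U+01A1: 2-byte form → C6 A1.
U+88AC9: 4-byte form → F2 88 AB 89.
U+0227: 2-byte form → C8 A7.
U+02A4: 2-byte form → CA A4.
U+0065: 1-byte form → 65.
Concatenated (14 bytes): E1 84 87 C6 A1 F2 88 AB 89 C8 A7 CA A4 65.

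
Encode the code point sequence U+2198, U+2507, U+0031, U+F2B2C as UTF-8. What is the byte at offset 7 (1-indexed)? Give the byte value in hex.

0x31

1-indexed offset 7 is 0-indexed offset 6.
U+2198 → 3-byte form E2 86 98 at offsets 0–2.
U+2507 → 3-byte form E2 94 87 at offsets 3–5.
U+0031 → 1-byte form 31 at offsets 6–6.
Offset 6 falls in char 3's range; it's byte 1 of 31 = 0x31.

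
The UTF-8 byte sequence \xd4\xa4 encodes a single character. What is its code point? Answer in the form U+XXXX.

U+0524

Leading byte 0xD4 = 11010100 matches 110xxxxx → 2-byte sequence.
Byte 1: 0xD4 = 11010100, payload 10100 (5 bits).
Byte 2: 0xA4 = 10100100 (10xxxxxx ✓), payload 100100.
Concatenate: 10100100100 = 0x524 (11 bits → U+0524).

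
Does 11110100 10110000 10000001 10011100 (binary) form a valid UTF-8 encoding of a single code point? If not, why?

invalid (encodes a value above U+10FFFF)

Leading byte 0xF4 = 11110100 → 4-byte form.
Payload = 0x13005C, which exceeds U+10FFFF, the maximum Unicode code point. (Leading bytes F5–FF, or F4 followed by ≥ 0x90, are invalid.)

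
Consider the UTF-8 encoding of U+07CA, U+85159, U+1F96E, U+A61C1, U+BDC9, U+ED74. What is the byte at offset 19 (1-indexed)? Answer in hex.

1-indexed offset 19 is 0-indexed offset 18.
U+07CA → 2-byte form DF 8A at offsets 0–1.
U+85159 → 4-byte form F2 85 85 99 at offsets 2–5.
U+1F96E → 4-byte form F0 9F A5 AE at offsets 6–9.
U+A61C1 → 4-byte form F2 A6 87 81 at offsets 10–13.
U+BDC9 → 3-byte form EB B7 89 at offsets 14–16.
U+ED74 → 3-byte form EE B5 B4 at offsets 17–19.
Offset 18 falls in char 6's range; it's byte 2 of EE B5 B4 = 0xB5.

0xB5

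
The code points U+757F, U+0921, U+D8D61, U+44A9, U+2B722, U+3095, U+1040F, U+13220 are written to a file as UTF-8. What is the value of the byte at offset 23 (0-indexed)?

U+757F → 3-byte form E7 95 BF at offsets 0–2.
U+0921 → 3-byte form E0 A4 A1 at offsets 3–5.
U+D8D61 → 4-byte form F3 98 B5 A1 at offsets 6–9.
U+44A9 → 3-byte form E4 92 A9 at offsets 10–12.
U+2B722 → 4-byte form F0 AB 9C A2 at offsets 13–16.
U+3095 → 3-byte form E3 82 95 at offsets 17–19.
U+1040F → 4-byte form F0 90 90 8F at offsets 20–23.
Offset 23 falls in char 7's range; it's byte 4 of F0 90 90 8F = 0x8F.

0x8F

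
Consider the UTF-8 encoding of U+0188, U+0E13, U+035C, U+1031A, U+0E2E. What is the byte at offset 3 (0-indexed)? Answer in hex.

0xB8

U+0188 → 2-byte form C6 88 at offsets 0–1.
U+0E13 → 3-byte form E0 B8 93 at offsets 2–4.
Offset 3 falls in char 2's range; it's byte 2 of E0 B8 93 = 0xB8.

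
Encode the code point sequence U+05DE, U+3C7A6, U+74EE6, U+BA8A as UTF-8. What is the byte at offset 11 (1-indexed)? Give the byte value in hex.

1-indexed offset 11 is 0-indexed offset 10.
U+05DE → 2-byte form D7 9E at offsets 0–1.
U+3C7A6 → 4-byte form F0 BC 9E A6 at offsets 2–5.
U+74EE6 → 4-byte form F1 B4 BB A6 at offsets 6–9.
U+BA8A → 3-byte form EB AA 8A at offsets 10–12.
Offset 10 falls in char 4's range; it's byte 1 of EB AA 8A = 0xEB.

0xEB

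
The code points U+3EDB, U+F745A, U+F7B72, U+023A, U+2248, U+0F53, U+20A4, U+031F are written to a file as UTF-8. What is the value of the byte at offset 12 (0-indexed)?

U+3EDB → 3-byte form E3 BB 9B at offsets 0–2.
U+F745A → 4-byte form F3 B7 91 9A at offsets 3–6.
U+F7B72 → 4-byte form F3 B7 AD B2 at offsets 7–10.
U+023A → 2-byte form C8 BA at offsets 11–12.
Offset 12 falls in char 4's range; it's byte 2 of C8 BA = 0xBA.

0xBA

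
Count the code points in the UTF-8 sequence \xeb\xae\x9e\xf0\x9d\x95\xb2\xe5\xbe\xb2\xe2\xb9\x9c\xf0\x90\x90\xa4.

5

Byte at offset 0: 0xEB = 11101011 → 3-byte char (#1). Advance 3.
Byte at offset 3: 0xF0 = 11110000 → 4-byte char (#2). Advance 4.
Byte at offset 7: 0xE5 = 11100101 → 3-byte char (#3). Advance 3.
Byte at offset 10: 0xE2 = 11100010 → 3-byte char (#4). Advance 3.
Byte at offset 13: 0xF0 = 11110000 → 4-byte char (#5). Advance 4.
Reached end at offset 17 after 5 code points.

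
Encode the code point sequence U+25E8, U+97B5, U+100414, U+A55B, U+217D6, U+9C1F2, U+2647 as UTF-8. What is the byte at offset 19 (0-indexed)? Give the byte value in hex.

U+25E8 → 3-byte form E2 97 A8 at offsets 0–2.
U+97B5 → 3-byte form E9 9E B5 at offsets 3–5.
U+100414 → 4-byte form F4 80 90 94 at offsets 6–9.
U+A55B → 3-byte form EA 95 9B at offsets 10–12.
U+217D6 → 4-byte form F0 A1 9F 96 at offsets 13–16.
U+9C1F2 → 4-byte form F2 9C 87 B2 at offsets 17–20.
Offset 19 falls in char 6's range; it's byte 3 of F2 9C 87 B2 = 0x87.

0x87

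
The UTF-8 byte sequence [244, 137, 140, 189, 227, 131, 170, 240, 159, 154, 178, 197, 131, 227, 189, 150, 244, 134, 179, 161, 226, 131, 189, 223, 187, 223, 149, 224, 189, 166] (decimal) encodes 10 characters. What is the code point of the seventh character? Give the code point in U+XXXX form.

Offset 0: leading byte 0xF4 = 11110100 → 4-byte char #1 = F4 89 8C BD.
Offset 4: leading byte 0xE3 = 11100011 → 3-byte char #2 = E3 83 AA.
Offset 7: leading byte 0xF0 = 11110000 → 4-byte char #3 = F0 9F 9A B2.
Offset 11: leading byte 0xC5 = 11000101 → 2-byte char #4 = C5 83.
Offset 13: leading byte 0xE3 = 11100011 → 3-byte char #5 = E3 BD 96.
Offset 16: leading byte 0xF4 = 11110100 → 4-byte char #6 = F4 86 B3 A1.
Offset 20: leading byte 0xE2 = 11100010 → 3-byte char #7 = E2 83 BD.
Leading byte 0xE2 = 11100010 matches 1110xxxx → 3-byte sequence.
Byte 1: 0xE2 = 11100010, payload 0010 (4 bits).
Byte 2: 0x83 = 10000011 (10xxxxxx ✓), payload 000011.
Byte 3: 0xBD = 10111101 (10xxxxxx ✓), payload 111101.
Concatenate: 0010000011111101 = 0x20FD (16 bits → U+20FD).

U+20FD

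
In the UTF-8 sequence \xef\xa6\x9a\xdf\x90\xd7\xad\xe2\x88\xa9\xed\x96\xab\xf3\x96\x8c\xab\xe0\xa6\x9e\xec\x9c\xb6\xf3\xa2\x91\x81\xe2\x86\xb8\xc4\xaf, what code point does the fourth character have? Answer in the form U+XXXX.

U+2229

Offset 0: leading byte 0xEF = 11101111 → 3-byte char #1 = EF A6 9A.
Offset 3: leading byte 0xDF = 11011111 → 2-byte char #2 = DF 90.
Offset 5: leading byte 0xD7 = 11010111 → 2-byte char #3 = D7 AD.
Offset 7: leading byte 0xE2 = 11100010 → 3-byte char #4 = E2 88 A9.
Leading byte 0xE2 = 11100010 matches 1110xxxx → 3-byte sequence.
Byte 1: 0xE2 = 11100010, payload 0010 (4 bits).
Byte 2: 0x88 = 10001000 (10xxxxxx ✓), payload 001000.
Byte 3: 0xA9 = 10101001 (10xxxxxx ✓), payload 101001.
Concatenate: 0010001000101001 = 0x2229 (16 bits → U+2229).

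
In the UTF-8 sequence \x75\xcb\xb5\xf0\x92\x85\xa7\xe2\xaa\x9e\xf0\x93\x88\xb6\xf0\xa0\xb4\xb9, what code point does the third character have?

U+12167

Offset 0: leading byte 0x75 = 01110101 → 1-byte char #1 = 75.
Offset 1: leading byte 0xCB = 11001011 → 2-byte char #2 = CB B5.
Offset 3: leading byte 0xF0 = 11110000 → 4-byte char #3 = F0 92 85 A7.
Leading byte 0xF0 = 11110000 matches 11110xxx → 4-byte sequence.
Byte 1: 0xF0 = 11110000, payload 000 (3 bits).
Byte 2: 0x92 = 10010010 (10xxxxxx ✓), payload 010010.
Byte 3: 0x85 = 10000101 (10xxxxxx ✓), payload 000101.
Byte 4: 0xA7 = 10100111 (10xxxxxx ✓), payload 100111.
Concatenate: 000010010000101100111 = 0x12167 (21 bits → U+12167).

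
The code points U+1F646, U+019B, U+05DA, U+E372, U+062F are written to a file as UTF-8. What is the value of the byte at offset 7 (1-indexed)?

0xD7

1-indexed offset 7 is 0-indexed offset 6.
U+1F646 → 4-byte form F0 9F 99 86 at offsets 0–3.
U+019B → 2-byte form C6 9B at offsets 4–5.
U+05DA → 2-byte form D7 9A at offsets 6–7.
Offset 6 falls in char 3's range; it's byte 1 of D7 9A = 0xD7.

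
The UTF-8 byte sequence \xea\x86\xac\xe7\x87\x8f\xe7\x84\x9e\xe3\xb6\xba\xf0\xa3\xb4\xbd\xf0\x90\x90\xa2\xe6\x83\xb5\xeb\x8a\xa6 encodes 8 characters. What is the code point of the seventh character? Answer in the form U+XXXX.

Offset 0: leading byte 0xEA = 11101010 → 3-byte char #1 = EA 86 AC.
Offset 3: leading byte 0xE7 = 11100111 → 3-byte char #2 = E7 87 8F.
Offset 6: leading byte 0xE7 = 11100111 → 3-byte char #3 = E7 84 9E.
Offset 9: leading byte 0xE3 = 11100011 → 3-byte char #4 = E3 B6 BA.
Offset 12: leading byte 0xF0 = 11110000 → 4-byte char #5 = F0 A3 B4 BD.
Offset 16: leading byte 0xF0 = 11110000 → 4-byte char #6 = F0 90 90 A2.
Offset 20: leading byte 0xE6 = 11100110 → 3-byte char #7 = E6 83 B5.
Leading byte 0xE6 = 11100110 matches 1110xxxx → 3-byte sequence.
Byte 1: 0xE6 = 11100110, payload 0110 (4 bits).
Byte 2: 0x83 = 10000011 (10xxxxxx ✓), payload 000011.
Byte 3: 0xB5 = 10110101 (10xxxxxx ✓), payload 110101.
Concatenate: 0110000011110101 = 0x60F5 (16 bits → U+60F5).

U+60F5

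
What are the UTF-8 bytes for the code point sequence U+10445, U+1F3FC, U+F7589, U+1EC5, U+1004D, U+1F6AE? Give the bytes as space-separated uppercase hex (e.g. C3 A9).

U+10445: 4-byte form → F0 90 91 85.
U+1F3FC: 4-byte form → F0 9F 8F BC.
U+F7589: 4-byte form → F3 B7 96 89.
U+1EC5: 3-byte form → E1 BB 85.
U+1004D: 4-byte form → F0 90 81 8D.
U+1F6AE: 4-byte form → F0 9F 9A AE.
Concatenated (23 bytes): F0 90 91 85 F0 9F 8F BC F3 B7 96 89 E1 BB 85 F0 90 81 8D F0 9F 9A AE.

F0 90 91 85 F0 9F 8F BC F3 B7 96 89 E1 BB 85 F0 90 81 8D F0 9F 9A AE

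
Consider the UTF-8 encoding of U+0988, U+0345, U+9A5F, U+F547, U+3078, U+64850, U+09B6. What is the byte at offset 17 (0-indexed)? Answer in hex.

U+0988 → 3-byte form E0 A6 88 at offsets 0–2.
U+0345 → 2-byte form CD 85 at offsets 3–4.
U+9A5F → 3-byte form E9 A9 9F at offsets 5–7.
U+F547 → 3-byte form EF 95 87 at offsets 8–10.
U+3078 → 3-byte form E3 81 B8 at offsets 11–13.
U+64850 → 4-byte form F1 A4 A1 90 at offsets 14–17.
Offset 17 falls in char 6's range; it's byte 4 of F1 A4 A1 90 = 0x90.

0x90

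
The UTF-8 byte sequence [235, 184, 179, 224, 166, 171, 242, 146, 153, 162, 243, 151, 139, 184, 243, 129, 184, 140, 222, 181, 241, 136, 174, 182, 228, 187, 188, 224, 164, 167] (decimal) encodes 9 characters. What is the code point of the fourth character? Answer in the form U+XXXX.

Offset 0: leading byte 0xEB = 11101011 → 3-byte char #1 = EB B8 B3.
Offset 3: leading byte 0xE0 = 11100000 → 3-byte char #2 = E0 A6 AB.
Offset 6: leading byte 0xF2 = 11110010 → 4-byte char #3 = F2 92 99 A2.
Offset 10: leading byte 0xF3 = 11110011 → 4-byte char #4 = F3 97 8B B8.
Leading byte 0xF3 = 11110011 matches 11110xxx → 4-byte sequence.
Byte 1: 0xF3 = 11110011, payload 011 (3 bits).
Byte 2: 0x97 = 10010111 (10xxxxxx ✓), payload 010111.
Byte 3: 0x8B = 10001011 (10xxxxxx ✓), payload 001011.
Byte 4: 0xB8 = 10111000 (10xxxxxx ✓), payload 111000.
Concatenate: 011010111001011111000 = 0xD72F8 (21 bits → U+D72F8).

U+D72F8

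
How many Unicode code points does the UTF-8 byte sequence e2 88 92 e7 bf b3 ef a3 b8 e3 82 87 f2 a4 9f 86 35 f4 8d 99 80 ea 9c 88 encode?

8

Byte at offset 0: 0xE2 = 11100010 → 3-byte char (#1). Advance 3.
Byte at offset 3: 0xE7 = 11100111 → 3-byte char (#2). Advance 3.
Byte at offset 6: 0xEF = 11101111 → 3-byte char (#3). Advance 3.
Byte at offset 9: 0xE3 = 11100011 → 3-byte char (#4). Advance 3.
Byte at offset 12: 0xF2 = 11110010 → 4-byte char (#5). Advance 4.
Byte at offset 16: 0x35 = 00110101 → 1-byte char (#6). Advance 1.
Byte at offset 17: 0xF4 = 11110100 → 4-byte char (#7). Advance 4.
Byte at offset 21: 0xEA = 11101010 → 3-byte char (#8). Advance 3.
Reached end at offset 24 after 8 code points.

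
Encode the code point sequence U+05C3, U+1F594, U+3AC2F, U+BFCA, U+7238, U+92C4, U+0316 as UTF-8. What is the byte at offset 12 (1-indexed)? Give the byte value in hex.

0xBF

1-indexed offset 12 is 0-indexed offset 11.
U+05C3 → 2-byte form D7 83 at offsets 0–1.
U+1F594 → 4-byte form F0 9F 96 94 at offsets 2–5.
U+3AC2F → 4-byte form F0 BA B0 AF at offsets 6–9.
U+BFCA → 3-byte form EB BF 8A at offsets 10–12.
Offset 11 falls in char 4's range; it's byte 2 of EB BF 8A = 0xBF.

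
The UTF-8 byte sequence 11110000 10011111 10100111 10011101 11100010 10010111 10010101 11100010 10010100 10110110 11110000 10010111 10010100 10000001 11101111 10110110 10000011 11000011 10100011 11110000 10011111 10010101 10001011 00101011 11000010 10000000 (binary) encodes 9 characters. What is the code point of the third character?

U+2536

Offset 0: leading byte 0xF0 = 11110000 → 4-byte char #1 = F0 9F A7 9D.
Offset 4: leading byte 0xE2 = 11100010 → 3-byte char #2 = E2 97 95.
Offset 7: leading byte 0xE2 = 11100010 → 3-byte char #3 = E2 94 B6.
Leading byte 0xE2 = 11100010 matches 1110xxxx → 3-byte sequence.
Byte 1: 0xE2 = 11100010, payload 0010 (4 bits).
Byte 2: 0x94 = 10010100 (10xxxxxx ✓), payload 010100.
Byte 3: 0xB6 = 10110110 (10xxxxxx ✓), payload 110110.
Concatenate: 0010010100110110 = 0x2536 (16 bits → U+2536).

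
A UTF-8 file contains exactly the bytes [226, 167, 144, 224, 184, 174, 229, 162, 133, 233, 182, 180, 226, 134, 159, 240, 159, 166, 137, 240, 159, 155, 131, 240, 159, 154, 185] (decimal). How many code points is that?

Byte at offset 0: 0xE2 = 11100010 → 3-byte char (#1). Advance 3.
Byte at offset 3: 0xE0 = 11100000 → 3-byte char (#2). Advance 3.
Byte at offset 6: 0xE5 = 11100101 → 3-byte char (#3). Advance 3.
Byte at offset 9: 0xE9 = 11101001 → 3-byte char (#4). Advance 3.
Byte at offset 12: 0xE2 = 11100010 → 3-byte char (#5). Advance 3.
Byte at offset 15: 0xF0 = 11110000 → 4-byte char (#6). Advance 4.
Byte at offset 19: 0xF0 = 11110000 → 4-byte char (#7). Advance 4.
Byte at offset 23: 0xF0 = 11110000 → 4-byte char (#8). Advance 4.
Reached end at offset 27 after 8 code points.

8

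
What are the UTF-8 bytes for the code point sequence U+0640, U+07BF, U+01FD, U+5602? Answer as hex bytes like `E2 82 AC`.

U+0640: 2-byte form → D9 80.
U+07BF: 2-byte form → DE BF.
U+01FD: 2-byte form → C7 BD.
U+5602: 3-byte form → E5 98 82.
Concatenated (9 bytes): D9 80 DE BF C7 BD E5 98 82.

D9 80 DE BF C7 BD E5 98 82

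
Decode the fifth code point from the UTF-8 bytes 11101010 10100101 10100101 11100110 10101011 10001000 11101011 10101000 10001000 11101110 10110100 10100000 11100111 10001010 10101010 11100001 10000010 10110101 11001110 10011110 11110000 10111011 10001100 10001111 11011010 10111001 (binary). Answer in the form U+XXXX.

Offset 0: leading byte 0xEA = 11101010 → 3-byte char #1 = EA A5 A5.
Offset 3: leading byte 0xE6 = 11100110 → 3-byte char #2 = E6 AB 88.
Offset 6: leading byte 0xEB = 11101011 → 3-byte char #3 = EB A8 88.
Offset 9: leading byte 0xEE = 11101110 → 3-byte char #4 = EE B4 A0.
Offset 12: leading byte 0xE7 = 11100111 → 3-byte char #5 = E7 8A AA.
Leading byte 0xE7 = 11100111 matches 1110xxxx → 3-byte sequence.
Byte 1: 0xE7 = 11100111, payload 0111 (4 bits).
Byte 2: 0x8A = 10001010 (10xxxxxx ✓), payload 001010.
Byte 3: 0xAA = 10101010 (10xxxxxx ✓), payload 101010.
Concatenate: 0111001010101010 = 0x72AA (16 bits → U+72AA).

U+72AA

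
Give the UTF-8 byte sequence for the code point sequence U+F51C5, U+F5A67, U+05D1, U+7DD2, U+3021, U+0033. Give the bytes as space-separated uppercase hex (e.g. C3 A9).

F3 B5 87 85 F3 B5 A9 A7 D7 91 E7 B7 92 E3 80 A1 33

U+F51C5: 4-byte form → F3 B5 87 85.
U+F5A67: 4-byte form → F3 B5 A9 A7.
U+05D1: 2-byte form → D7 91.
U+7DD2: 3-byte form → E7 B7 92.
U+3021: 3-byte form → E3 80 A1.
U+0033: 1-byte form → 33.
Concatenated (17 bytes): F3 B5 87 85 F3 B5 A9 A7 D7 91 E7 B7 92 E3 80 A1 33.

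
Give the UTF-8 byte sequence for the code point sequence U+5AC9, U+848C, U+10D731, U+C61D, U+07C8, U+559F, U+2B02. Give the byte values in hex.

U+5AC9: 3-byte form → E5 AB 89.
U+848C: 3-byte form → E8 92 8C.
U+10D731: 4-byte form → F4 8D 9C B1.
U+C61D: 3-byte form → EC 98 9D.
U+07C8: 2-byte form → DF 88.
U+559F: 3-byte form → E5 96 9F.
U+2B02: 3-byte form → E2 AC 82.
Concatenated (21 bytes): E5 AB 89 E8 92 8C F4 8D 9C B1 EC 98 9D DF 88 E5 96 9F E2 AC 82.

E5 AB 89 E8 92 8C F4 8D 9C B1 EC 98 9D DF 88 E5 96 9F E2 AC 82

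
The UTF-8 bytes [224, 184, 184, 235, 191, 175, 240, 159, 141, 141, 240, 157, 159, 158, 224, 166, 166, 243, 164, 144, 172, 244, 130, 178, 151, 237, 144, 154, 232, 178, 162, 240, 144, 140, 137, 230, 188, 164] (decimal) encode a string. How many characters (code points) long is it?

11

Byte at offset 0: 0xE0 = 11100000 → 3-byte char (#1). Advance 3.
Byte at offset 3: 0xEB = 11101011 → 3-byte char (#2). Advance 3.
Byte at offset 6: 0xF0 = 11110000 → 4-byte char (#3). Advance 4.
Byte at offset 10: 0xF0 = 11110000 → 4-byte char (#4). Advance 4.
Byte at offset 14: 0xE0 = 11100000 → 3-byte char (#5). Advance 3.
Byte at offset 17: 0xF3 = 11110011 → 4-byte char (#6). Advance 4.
Byte at offset 21: 0xF4 = 11110100 → 4-byte char (#7). Advance 4.
Byte at offset 25: 0xED = 11101101 → 3-byte char (#8). Advance 3.
Byte at offset 28: 0xE8 = 11101000 → 3-byte char (#9). Advance 3.
Byte at offset 31: 0xF0 = 11110000 → 4-byte char (#10). Advance 4.
Byte at offset 35: 0xE6 = 11100110 → 3-byte char (#11). Advance 3.
Reached end at offset 38 after 11 code points.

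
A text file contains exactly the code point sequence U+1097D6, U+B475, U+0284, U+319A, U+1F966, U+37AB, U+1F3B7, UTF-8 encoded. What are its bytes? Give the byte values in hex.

F4 89 9F 96 EB 91 B5 CA 84 E3 86 9A F0 9F A5 A6 E3 9E AB F0 9F 8E B7

U+1097D6: 4-byte form → F4 89 9F 96.
U+B475: 3-byte form → EB 91 B5.
U+0284: 2-byte form → CA 84.
U+319A: 3-byte form → E3 86 9A.
U+1F966: 4-byte form → F0 9F A5 A6.
U+37AB: 3-byte form → E3 9E AB.
U+1F3B7: 4-byte form → F0 9F 8E B7.
Concatenated (23 bytes): F4 89 9F 96 EB 91 B5 CA 84 E3 86 9A F0 9F A5 A6 E3 9E AB F0 9F 8E B7.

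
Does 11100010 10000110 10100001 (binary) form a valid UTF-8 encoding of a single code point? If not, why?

Leading byte 0xE2 = 11100010 → 3-byte form.
Continuation bytes 0x86=10000110, 0xA1=10100001 all match 10xxxxxx.
Decoded value 0x21A1 is ≥ 0x800 (shortest form) and not a surrogate.

valid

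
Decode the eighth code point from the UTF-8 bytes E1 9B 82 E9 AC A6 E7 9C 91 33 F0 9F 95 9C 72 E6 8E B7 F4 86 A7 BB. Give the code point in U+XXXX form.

Offset 0: leading byte 0xE1 = 11100001 → 3-byte char #1 = E1 9B 82.
Offset 3: leading byte 0xE9 = 11101001 → 3-byte char #2 = E9 AC A6.
Offset 6: leading byte 0xE7 = 11100111 → 3-byte char #3 = E7 9C 91.
Offset 9: leading byte 0x33 = 00110011 → 1-byte char #4 = 33.
Offset 10: leading byte 0xF0 = 11110000 → 4-byte char #5 = F0 9F 95 9C.
Offset 14: leading byte 0x72 = 01110010 → 1-byte char #6 = 72.
Offset 15: leading byte 0xE6 = 11100110 → 3-byte char #7 = E6 8E B7.
Offset 18: leading byte 0xF4 = 11110100 → 4-byte char #8 = F4 86 A7 BB.
Leading byte 0xF4 = 11110100 matches 11110xxx → 4-byte sequence.
Byte 1: 0xF4 = 11110100, payload 100 (3 bits).
Byte 2: 0x86 = 10000110 (10xxxxxx ✓), payload 000110.
Byte 3: 0xA7 = 10100111 (10xxxxxx ✓), payload 100111.
Byte 4: 0xBB = 10111011 (10xxxxxx ✓), payload 111011.
Concatenate: 100000110100111111011 = 0x1069FB (21 bits → U+1069FB).

U+1069FB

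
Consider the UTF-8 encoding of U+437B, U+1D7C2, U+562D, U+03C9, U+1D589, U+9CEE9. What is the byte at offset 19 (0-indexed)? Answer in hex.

U+437B → 3-byte form E4 8D BB at offsets 0–2.
U+1D7C2 → 4-byte form F0 9D 9F 82 at offsets 3–6.
U+562D → 3-byte form E5 98 AD at offsets 7–9.
U+03C9 → 2-byte form CF 89 at offsets 10–11.
U+1D589 → 4-byte form F0 9D 96 89 at offsets 12–15.
U+9CEE9 → 4-byte form F2 9C BB A9 at offsets 16–19.
Offset 19 falls in char 6's range; it's byte 4 of F2 9C BB A9 = 0xA9.

0xA9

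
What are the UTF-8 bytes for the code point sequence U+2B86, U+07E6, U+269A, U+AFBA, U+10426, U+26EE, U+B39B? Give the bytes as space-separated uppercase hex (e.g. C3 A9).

E2 AE 86 DF A6 E2 9A 9A EA BE BA F0 90 90 A6 E2 9B AE EB 8E 9B

U+2B86: 3-byte form → E2 AE 86.
U+07E6: 2-byte form → DF A6.
U+269A: 3-byte form → E2 9A 9A.
U+AFBA: 3-byte form → EA BE BA.
U+10426: 4-byte form → F0 90 90 A6.
U+26EE: 3-byte form → E2 9B AE.
U+B39B: 3-byte form → EB 8E 9B.
Concatenated (21 bytes): E2 AE 86 DF A6 E2 9A 9A EA BE BA F0 90 90 A6 E2 9B AE EB 8E 9B.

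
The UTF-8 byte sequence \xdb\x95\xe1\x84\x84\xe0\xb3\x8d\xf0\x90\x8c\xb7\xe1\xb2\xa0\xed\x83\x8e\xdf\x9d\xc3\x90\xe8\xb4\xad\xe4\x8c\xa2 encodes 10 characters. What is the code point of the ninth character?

Offset 0: leading byte 0xDB = 11011011 → 2-byte char #1 = DB 95.
Offset 2: leading byte 0xE1 = 11100001 → 3-byte char #2 = E1 84 84.
Offset 5: leading byte 0xE0 = 11100000 → 3-byte char #3 = E0 B3 8D.
Offset 8: leading byte 0xF0 = 11110000 → 4-byte char #4 = F0 90 8C B7.
Offset 12: leading byte 0xE1 = 11100001 → 3-byte char #5 = E1 B2 A0.
Offset 15: leading byte 0xED = 11101101 → 3-byte char #6 = ED 83 8E.
Offset 18: leading byte 0xDF = 11011111 → 2-byte char #7 = DF 9D.
Offset 20: leading byte 0xC3 = 11000011 → 2-byte char #8 = C3 90.
Offset 22: leading byte 0xE8 = 11101000 → 3-byte char #9 = E8 B4 AD.
Leading byte 0xE8 = 11101000 matches 1110xxxx → 3-byte sequence.
Byte 1: 0xE8 = 11101000, payload 1000 (4 bits).
Byte 2: 0xB4 = 10110100 (10xxxxxx ✓), payload 110100.
Byte 3: 0xAD = 10101101 (10xxxxxx ✓), payload 101101.
Concatenate: 1000110100101101 = 0x8D2D (16 bits → U+8D2D).

U+8D2D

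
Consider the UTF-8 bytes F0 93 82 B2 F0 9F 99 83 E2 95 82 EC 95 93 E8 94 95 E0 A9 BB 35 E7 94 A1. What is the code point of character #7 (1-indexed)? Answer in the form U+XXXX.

U+0035

Offset 0: leading byte 0xF0 = 11110000 → 4-byte char #1 = F0 93 82 B2.
Offset 4: leading byte 0xF0 = 11110000 → 4-byte char #2 = F0 9F 99 83.
Offset 8: leading byte 0xE2 = 11100010 → 3-byte char #3 = E2 95 82.
Offset 11: leading byte 0xEC = 11101100 → 3-byte char #4 = EC 95 93.
Offset 14: leading byte 0xE8 = 11101000 → 3-byte char #5 = E8 94 95.
Offset 17: leading byte 0xE0 = 11100000 → 3-byte char #6 = E0 A9 BB.
Offset 20: leading byte 0x35 = 00110101 → 1-byte char #7 = 35.
Leading byte 0x35 = 00110101 matches 0xxxxxxx → 1-byte sequence.
Byte 1: 0x35 = 00110101, payload 0110101 (7 bits).
Concatenate: 0110101 = 0x35 (7 bits → U+0035).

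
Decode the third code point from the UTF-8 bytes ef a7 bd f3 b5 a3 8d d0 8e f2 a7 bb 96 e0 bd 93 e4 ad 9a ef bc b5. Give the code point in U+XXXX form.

U+040E

Offset 0: leading byte 0xEF = 11101111 → 3-byte char #1 = EF A7 BD.
Offset 3: leading byte 0xF3 = 11110011 → 4-byte char #2 = F3 B5 A3 8D.
Offset 7: leading byte 0xD0 = 11010000 → 2-byte char #3 = D0 8E.
Leading byte 0xD0 = 11010000 matches 110xxxxx → 2-byte sequence.
Byte 1: 0xD0 = 11010000, payload 10000 (5 bits).
Byte 2: 0x8E = 10001110 (10xxxxxx ✓), payload 001110.
Concatenate: 10000001110 = 0x40E (11 bits → U+040E).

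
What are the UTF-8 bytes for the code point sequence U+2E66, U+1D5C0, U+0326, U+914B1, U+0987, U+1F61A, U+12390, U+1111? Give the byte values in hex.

E2 B9 A6 F0 9D 97 80 CC A6 F2 91 92 B1 E0 A6 87 F0 9F 98 9A F0 92 8E 90 E1 84 91

U+2E66: 3-byte form → E2 B9 A6.
U+1D5C0: 4-byte form → F0 9D 97 80.
U+0326: 2-byte form → CC A6.
U+914B1: 4-byte form → F2 91 92 B1.
U+0987: 3-byte form → E0 A6 87.
U+1F61A: 4-byte form → F0 9F 98 9A.
U+12390: 4-byte form → F0 92 8E 90.
U+1111: 3-byte form → E1 84 91.
Concatenated (27 bytes): E2 B9 A6 F0 9D 97 80 CC A6 F2 91 92 B1 E0 A6 87 F0 9F 98 9A F0 92 8E 90 E1 84 91.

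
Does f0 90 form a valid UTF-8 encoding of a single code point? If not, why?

Leading byte 0xF0 = 11110000 → 4-byte form, but only 2 bytes are present.

invalid (sequence truncated)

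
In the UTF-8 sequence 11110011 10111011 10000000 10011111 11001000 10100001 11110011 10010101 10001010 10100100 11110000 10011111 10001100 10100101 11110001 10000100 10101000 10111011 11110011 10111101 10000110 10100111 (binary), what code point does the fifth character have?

Offset 0: leading byte 0xF3 = 11110011 → 4-byte char #1 = F3 BB 80 9F.
Offset 4: leading byte 0xC8 = 11001000 → 2-byte char #2 = C8 A1.
Offset 6: leading byte 0xF3 = 11110011 → 4-byte char #3 = F3 95 8A A4.
Offset 10: leading byte 0xF0 = 11110000 → 4-byte char #4 = F0 9F 8C A5.
Offset 14: leading byte 0xF1 = 11110001 → 4-byte char #5 = F1 84 A8 BB.
Leading byte 0xF1 = 11110001 matches 11110xxx → 4-byte sequence.
Byte 1: 0xF1 = 11110001, payload 001 (3 bits).
Byte 2: 0x84 = 10000100 (10xxxxxx ✓), payload 000100.
Byte 3: 0xA8 = 10101000 (10xxxxxx ✓), payload 101000.
Byte 4: 0xBB = 10111011 (10xxxxxx ✓), payload 111011.
Concatenate: 001000100101000111011 = 0x44A3B (21 bits → U+44A3B).

U+44A3B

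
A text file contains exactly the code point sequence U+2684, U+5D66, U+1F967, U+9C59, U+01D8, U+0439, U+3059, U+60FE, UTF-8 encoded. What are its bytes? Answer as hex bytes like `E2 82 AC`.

E2 9A 84 E5 B5 A6 F0 9F A5 A7 E9 B1 99 C7 98 D0 B9 E3 81 99 E6 83 BE

U+2684: 3-byte form → E2 9A 84.
U+5D66: 3-byte form → E5 B5 A6.
U+1F967: 4-byte form → F0 9F A5 A7.
U+9C59: 3-byte form → E9 B1 99.
U+01D8: 2-byte form → C7 98.
U+0439: 2-byte form → D0 B9.
U+3059: 3-byte form → E3 81 99.
U+60FE: 3-byte form → E6 83 BE.
Concatenated (23 bytes): E2 9A 84 E5 B5 A6 F0 9F A5 A7 E9 B1 99 C7 98 D0 B9 E3 81 99 E6 83 BE.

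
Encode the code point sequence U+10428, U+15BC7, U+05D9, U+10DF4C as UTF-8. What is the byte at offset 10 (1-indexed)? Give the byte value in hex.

0x99

1-indexed offset 10 is 0-indexed offset 9.
U+10428 → 4-byte form F0 90 90 A8 at offsets 0–3.
U+15BC7 → 4-byte form F0 95 AF 87 at offsets 4–7.
U+05D9 → 2-byte form D7 99 at offsets 8–9.
Offset 9 falls in char 3's range; it's byte 2 of D7 99 = 0x99.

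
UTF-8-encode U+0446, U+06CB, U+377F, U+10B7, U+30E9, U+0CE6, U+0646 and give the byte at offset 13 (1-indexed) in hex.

0xA9

1-indexed offset 13 is 0-indexed offset 12.
U+0446 → 2-byte form D1 86 at offsets 0–1.
U+06CB → 2-byte form DB 8B at offsets 2–3.
U+377F → 3-byte form E3 9D BF at offsets 4–6.
U+10B7 → 3-byte form E1 82 B7 at offsets 7–9.
U+30E9 → 3-byte form E3 83 A9 at offsets 10–12.
Offset 12 falls in char 5's range; it's byte 3 of E3 83 A9 = 0xA9.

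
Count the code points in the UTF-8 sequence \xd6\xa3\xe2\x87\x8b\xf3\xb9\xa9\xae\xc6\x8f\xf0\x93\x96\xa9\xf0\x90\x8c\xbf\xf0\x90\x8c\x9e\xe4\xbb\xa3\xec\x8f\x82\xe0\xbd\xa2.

10

Byte at offset 0: 0xD6 = 11010110 → 2-byte char (#1). Advance 2.
Byte at offset 2: 0xE2 = 11100010 → 3-byte char (#2). Advance 3.
Byte at offset 5: 0xF3 = 11110011 → 4-byte char (#3). Advance 4.
Byte at offset 9: 0xC6 = 11000110 → 2-byte char (#4). Advance 2.
Byte at offset 11: 0xF0 = 11110000 → 4-byte char (#5). Advance 4.
Byte at offset 15: 0xF0 = 11110000 → 4-byte char (#6). Advance 4.
Byte at offset 19: 0xF0 = 11110000 → 4-byte char (#7). Advance 4.
Byte at offset 23: 0xE4 = 11100100 → 3-byte char (#8). Advance 3.
Byte at offset 26: 0xEC = 11101100 → 3-byte char (#9). Advance 3.
Byte at offset 29: 0xE0 = 11100000 → 3-byte char (#10). Advance 3.
Reached end at offset 32 after 10 code points.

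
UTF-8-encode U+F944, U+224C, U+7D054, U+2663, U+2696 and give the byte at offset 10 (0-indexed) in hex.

0xE2

U+F944 → 3-byte form EF A5 84 at offsets 0–2.
U+224C → 3-byte form E2 89 8C at offsets 3–5.
U+7D054 → 4-byte form F1 BD 81 94 at offsets 6–9.
U+2663 → 3-byte form E2 99 A3 at offsets 10–12.
Offset 10 falls in char 4's range; it's byte 1 of E2 99 A3 = 0xE2.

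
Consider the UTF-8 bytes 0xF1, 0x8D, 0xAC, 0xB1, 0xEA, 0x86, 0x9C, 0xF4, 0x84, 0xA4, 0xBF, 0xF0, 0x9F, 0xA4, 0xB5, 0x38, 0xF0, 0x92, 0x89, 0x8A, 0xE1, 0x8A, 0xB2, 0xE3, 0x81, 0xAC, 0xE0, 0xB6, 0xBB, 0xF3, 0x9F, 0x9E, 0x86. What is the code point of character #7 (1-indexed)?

Offset 0: leading byte 0xF1 = 11110001 → 4-byte char #1 = F1 8D AC B1.
Offset 4: leading byte 0xEA = 11101010 → 3-byte char #2 = EA 86 9C.
Offset 7: leading byte 0xF4 = 11110100 → 4-byte char #3 = F4 84 A4 BF.
Offset 11: leading byte 0xF0 = 11110000 → 4-byte char #4 = F0 9F A4 B5.
Offset 15: leading byte 0x38 = 00111000 → 1-byte char #5 = 38.
Offset 16: leading byte 0xF0 = 11110000 → 4-byte char #6 = F0 92 89 8A.
Offset 20: leading byte 0xE1 = 11100001 → 3-byte char #7 = E1 8A B2.
Leading byte 0xE1 = 11100001 matches 1110xxxx → 3-byte sequence.
Byte 1: 0xE1 = 11100001, payload 0001 (4 bits).
Byte 2: 0x8A = 10001010 (10xxxxxx ✓), payload 001010.
Byte 3: 0xB2 = 10110010 (10xxxxxx ✓), payload 110010.
Concatenate: 0001001010110010 = 0x12B2 (16 bits → U+12B2).

U+12B2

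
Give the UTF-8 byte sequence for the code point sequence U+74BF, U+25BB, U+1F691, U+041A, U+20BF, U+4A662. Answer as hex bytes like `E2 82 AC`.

E7 92 BF E2 96 BB F0 9F 9A 91 D0 9A E2 82 BF F1 8A 99 A2

U+74BF: 3-byte form → E7 92 BF.
U+25BB: 3-byte form → E2 96 BB.
U+1F691: 4-byte form → F0 9F 9A 91.
U+041A: 2-byte form → D0 9A.
U+20BF: 3-byte form → E2 82 BF.
U+4A662: 4-byte form → F1 8A 99 A2.
Concatenated (19 bytes): E7 92 BF E2 96 BB F0 9F 9A 91 D0 9A E2 82 BF F1 8A 99 A2.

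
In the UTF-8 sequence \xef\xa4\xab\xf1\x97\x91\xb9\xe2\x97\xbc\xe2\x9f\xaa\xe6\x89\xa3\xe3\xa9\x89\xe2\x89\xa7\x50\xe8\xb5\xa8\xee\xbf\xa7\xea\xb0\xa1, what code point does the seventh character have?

U+2267

Offset 0: leading byte 0xEF = 11101111 → 3-byte char #1 = EF A4 AB.
Offset 3: leading byte 0xF1 = 11110001 → 4-byte char #2 = F1 97 91 B9.
Offset 7: leading byte 0xE2 = 11100010 → 3-byte char #3 = E2 97 BC.
Offset 10: leading byte 0xE2 = 11100010 → 3-byte char #4 = E2 9F AA.
Offset 13: leading byte 0xE6 = 11100110 → 3-byte char #5 = E6 89 A3.
Offset 16: leading byte 0xE3 = 11100011 → 3-byte char #6 = E3 A9 89.
Offset 19: leading byte 0xE2 = 11100010 → 3-byte char #7 = E2 89 A7.
Leading byte 0xE2 = 11100010 matches 1110xxxx → 3-byte sequence.
Byte 1: 0xE2 = 11100010, payload 0010 (4 bits).
Byte 2: 0x89 = 10001001 (10xxxxxx ✓), payload 001001.
Byte 3: 0xA7 = 10100111 (10xxxxxx ✓), payload 100111.
Concatenate: 0010001001100111 = 0x2267 (16 bits → U+2267).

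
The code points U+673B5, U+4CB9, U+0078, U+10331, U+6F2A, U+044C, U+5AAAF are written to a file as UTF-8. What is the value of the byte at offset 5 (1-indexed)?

0xE4

1-indexed offset 5 is 0-indexed offset 4.
U+673B5 → 4-byte form F1 A7 8E B5 at offsets 0–3.
U+4CB9 → 3-byte form E4 B2 B9 at offsets 4–6.
Offset 4 falls in char 2's range; it's byte 1 of E4 B2 B9 = 0xE4.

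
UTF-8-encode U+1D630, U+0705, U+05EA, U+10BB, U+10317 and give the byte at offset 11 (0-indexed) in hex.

U+1D630 → 4-byte form F0 9D 98 B0 at offsets 0–3.
U+0705 → 2-byte form DC 85 at offsets 4–5.
U+05EA → 2-byte form D7 AA at offsets 6–7.
U+10BB → 3-byte form E1 82 BB at offsets 8–10.
U+10317 → 4-byte form F0 90 8C 97 at offsets 11–14.
Offset 11 falls in char 5's range; it's byte 1 of F0 90 8C 97 = 0xF0.

0xF0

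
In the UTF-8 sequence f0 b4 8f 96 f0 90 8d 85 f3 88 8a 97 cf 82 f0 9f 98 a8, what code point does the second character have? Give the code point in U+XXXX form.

U+10345

Offset 0: leading byte 0xF0 = 11110000 → 4-byte char #1 = F0 B4 8F 96.
Offset 4: leading byte 0xF0 = 11110000 → 4-byte char #2 = F0 90 8D 85.
Leading byte 0xF0 = 11110000 matches 11110xxx → 4-byte sequence.
Byte 1: 0xF0 = 11110000, payload 000 (3 bits).
Byte 2: 0x90 = 10010000 (10xxxxxx ✓), payload 010000.
Byte 3: 0x8D = 10001101 (10xxxxxx ✓), payload 001101.
Byte 4: 0x85 = 10000101 (10xxxxxx ✓), payload 000101.
Concatenate: 000010000001101000101 = 0x10345 (21 bits → U+10345).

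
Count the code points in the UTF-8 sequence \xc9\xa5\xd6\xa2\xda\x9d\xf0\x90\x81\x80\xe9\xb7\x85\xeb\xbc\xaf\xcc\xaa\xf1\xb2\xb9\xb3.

8

Byte at offset 0: 0xC9 = 11001001 → 2-byte char (#1). Advance 2.
Byte at offset 2: 0xD6 = 11010110 → 2-byte char (#2). Advance 2.
Byte at offset 4: 0xDA = 11011010 → 2-byte char (#3). Advance 2.
Byte at offset 6: 0xF0 = 11110000 → 4-byte char (#4). Advance 4.
Byte at offset 10: 0xE9 = 11101001 → 3-byte char (#5). Advance 3.
Byte at offset 13: 0xEB = 11101011 → 3-byte char (#6). Advance 3.
Byte at offset 16: 0xCC = 11001100 → 2-byte char (#7). Advance 2.
Byte at offset 18: 0xF1 = 11110001 → 4-byte char (#8). Advance 4.
Reached end at offset 22 after 8 code points.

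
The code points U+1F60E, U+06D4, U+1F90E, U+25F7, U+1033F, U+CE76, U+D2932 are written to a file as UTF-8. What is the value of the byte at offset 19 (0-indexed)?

0xB6

U+1F60E → 4-byte form F0 9F 98 8E at offsets 0–3.
U+06D4 → 2-byte form DB 94 at offsets 4–5.
U+1F90E → 4-byte form F0 9F A4 8E at offsets 6–9.
U+25F7 → 3-byte form E2 97 B7 at offsets 10–12.
U+1033F → 4-byte form F0 90 8C BF at offsets 13–16.
U+CE76 → 3-byte form EC B9 B6 at offsets 17–19.
Offset 19 falls in char 6's range; it's byte 3 of EC B9 B6 = 0xB6.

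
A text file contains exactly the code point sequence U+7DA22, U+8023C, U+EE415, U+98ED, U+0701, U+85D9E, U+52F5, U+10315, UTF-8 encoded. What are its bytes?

F1 BD A8 A2 F2 80 88 BC F3 AE 90 95 E9 A3 AD DC 81 F2 85 B6 9E E5 8B B5 F0 90 8C 95

U+7DA22: 4-byte form → F1 BD A8 A2.
U+8023C: 4-byte form → F2 80 88 BC.
U+EE415: 4-byte form → F3 AE 90 95.
U+98ED: 3-byte form → E9 A3 AD.
U+0701: 2-byte form → DC 81.
U+85D9E: 4-byte form → F2 85 B6 9E.
U+52F5: 3-byte form → E5 8B B5.
U+10315: 4-byte form → F0 90 8C 95.
Concatenated (28 bytes): F1 BD A8 A2 F2 80 88 BC F3 AE 90 95 E9 A3 AD DC 81 F2 85 B6 9E E5 8B B5 F0 90 8C 95.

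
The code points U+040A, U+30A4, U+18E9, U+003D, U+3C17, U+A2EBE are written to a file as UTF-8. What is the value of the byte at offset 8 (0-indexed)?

0x3D

U+040A → 2-byte form D0 8A at offsets 0–1.
U+30A4 → 3-byte form E3 82 A4 at offsets 2–4.
U+18E9 → 3-byte form E1 A3 A9 at offsets 5–7.
U+003D → 1-byte form 3D at offsets 8–8.
Offset 8 falls in char 4's range; it's byte 1 of 3D = 0x3D.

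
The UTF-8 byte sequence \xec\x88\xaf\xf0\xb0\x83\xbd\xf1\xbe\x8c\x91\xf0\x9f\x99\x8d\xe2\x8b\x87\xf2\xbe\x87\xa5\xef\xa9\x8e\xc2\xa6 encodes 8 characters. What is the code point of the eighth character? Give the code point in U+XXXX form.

U+00A6

Offset 0: leading byte 0xEC = 11101100 → 3-byte char #1 = EC 88 AF.
Offset 3: leading byte 0xF0 = 11110000 → 4-byte char #2 = F0 B0 83 BD.
Offset 7: leading byte 0xF1 = 11110001 → 4-byte char #3 = F1 BE 8C 91.
Offset 11: leading byte 0xF0 = 11110000 → 4-byte char #4 = F0 9F 99 8D.
Offset 15: leading byte 0xE2 = 11100010 → 3-byte char #5 = E2 8B 87.
Offset 18: leading byte 0xF2 = 11110010 → 4-byte char #6 = F2 BE 87 A5.
Offset 22: leading byte 0xEF = 11101111 → 3-byte char #7 = EF A9 8E.
Offset 25: leading byte 0xC2 = 11000010 → 2-byte char #8 = C2 A6.
Leading byte 0xC2 = 11000010 matches 110xxxxx → 2-byte sequence.
Byte 1: 0xC2 = 11000010, payload 00010 (5 bits).
Byte 2: 0xA6 = 10100110 (10xxxxxx ✓), payload 100110.
Concatenate: 00010100110 = 0xA6 (11 bits → U+00A6).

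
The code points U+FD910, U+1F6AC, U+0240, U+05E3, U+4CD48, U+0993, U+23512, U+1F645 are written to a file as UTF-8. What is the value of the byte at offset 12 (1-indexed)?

1-indexed offset 12 is 0-indexed offset 11.
U+FD910 → 4-byte form F3 BD A4 90 at offsets 0–3.
U+1F6AC → 4-byte form F0 9F 9A AC at offsets 4–7.
U+0240 → 2-byte form C9 80 at offsets 8–9.
U+05E3 → 2-byte form D7 A3 at offsets 10–11.
Offset 11 falls in char 4's range; it's byte 2 of D7 A3 = 0xA3.

0xA3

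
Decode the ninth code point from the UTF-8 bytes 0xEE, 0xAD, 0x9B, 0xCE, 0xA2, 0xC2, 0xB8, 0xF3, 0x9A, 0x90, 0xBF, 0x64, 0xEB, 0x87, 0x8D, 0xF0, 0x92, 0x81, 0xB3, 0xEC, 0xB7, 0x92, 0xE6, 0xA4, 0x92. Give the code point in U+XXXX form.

U+6912

Offset 0: leading byte 0xEE = 11101110 → 3-byte char #1 = EE AD 9B.
Offset 3: leading byte 0xCE = 11001110 → 2-byte char #2 = CE A2.
Offset 5: leading byte 0xC2 = 11000010 → 2-byte char #3 = C2 B8.
Offset 7: leading byte 0xF3 = 11110011 → 4-byte char #4 = F3 9A 90 BF.
Offset 11: leading byte 0x64 = 01100100 → 1-byte char #5 = 64.
Offset 12: leading byte 0xEB = 11101011 → 3-byte char #6 = EB 87 8D.
Offset 15: leading byte 0xF0 = 11110000 → 4-byte char #7 = F0 92 81 B3.
Offset 19: leading byte 0xEC = 11101100 → 3-byte char #8 = EC B7 92.
Offset 22: leading byte 0xE6 = 11100110 → 3-byte char #9 = E6 A4 92.
Leading byte 0xE6 = 11100110 matches 1110xxxx → 3-byte sequence.
Byte 1: 0xE6 = 11100110, payload 0110 (4 bits).
Byte 2: 0xA4 = 10100100 (10xxxxxx ✓), payload 100100.
Byte 3: 0x92 = 10010010 (10xxxxxx ✓), payload 010010.
Concatenate: 0110100100010010 = 0x6912 (16 bits → U+6912).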